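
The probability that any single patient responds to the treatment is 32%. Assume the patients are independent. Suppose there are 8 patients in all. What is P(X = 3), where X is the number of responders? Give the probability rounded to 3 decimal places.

0.267

X ~ Binomial(n=8, p=0.32).
P(X=3) = C(8,3) · p^3 · (1−p)^5
= 56 · 0.032768 · 0.14539 = 0.26680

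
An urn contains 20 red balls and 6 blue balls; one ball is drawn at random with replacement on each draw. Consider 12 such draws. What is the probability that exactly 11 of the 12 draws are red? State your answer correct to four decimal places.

X ~ Binomial(n=12, p=0.769231).
P(X=11) = C(12,11) · p^11 · (1−p)^1
= 12 · 0.055799 · 0.23077 = 0.154519

0.1545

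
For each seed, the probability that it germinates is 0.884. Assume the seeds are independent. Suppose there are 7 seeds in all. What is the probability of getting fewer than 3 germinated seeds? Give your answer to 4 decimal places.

0.0004

X ~ Binomial(7, 0.884); P(X ≤ 2) = Σ C(7,k) p^k (1−p)^(7−k) over k:
  k=0: C(7,0)·0.884^0·0.116^7 = 0.000000
  k=1: C(7,1)·0.884^1·0.116^6 = 0.000015
  k=2: C(7,2)·0.884^2·0.116^5 = 0.000345
Total = 0.000360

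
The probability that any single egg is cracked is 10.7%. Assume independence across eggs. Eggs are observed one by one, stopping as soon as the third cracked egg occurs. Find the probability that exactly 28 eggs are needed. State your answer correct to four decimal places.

0.0254

Y = trial on which the third success occurs; negative binomial, r=3, p=0.107.
P(Y=28) = C(27,2) · p^3 · (1−p)^25
= 351 · 0.001225 · 0.059059 = 0.025395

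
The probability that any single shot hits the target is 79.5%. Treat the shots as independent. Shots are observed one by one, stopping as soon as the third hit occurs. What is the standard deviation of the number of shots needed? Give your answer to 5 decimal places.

Y = total shots until the third success; negative binomial with r=3, p=0.795.
SD(Y) = √[r(1−p)/p²] = √(0.9730628) = 0.9864394

0.98644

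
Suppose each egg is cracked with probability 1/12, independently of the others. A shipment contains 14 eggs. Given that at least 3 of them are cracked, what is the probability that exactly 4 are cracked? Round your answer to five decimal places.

0.19196

X ~ Binomial(14, 0.083333). Want P(X=4 | X≥3) = P(X=4) / P(X≥3).
P(X=4) = C(14,4)·0.083333^4·0.916667^10 = 0.0202220
P(X≥3) = 1 − 0.2957741 − 0.3764398 − 0.2224417 = 0.1053444
Ratio = 0.0202220 / 0.1053444 = 0.1919605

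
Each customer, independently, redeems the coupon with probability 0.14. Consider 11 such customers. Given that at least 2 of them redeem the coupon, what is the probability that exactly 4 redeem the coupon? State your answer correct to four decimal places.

X ~ Binomial(11, 0.14). Want P(X=4 | X≥2) = P(X=4) / P(X≥2).
P(X=4) = C(11,4)·0.14^4·0.86^7 = 0.044108
P(X≥2) = 1 − 0.190319 − 0.340804 = 0.468876
Ratio = 0.044108 / 0.468876 = 0.094071

0.0941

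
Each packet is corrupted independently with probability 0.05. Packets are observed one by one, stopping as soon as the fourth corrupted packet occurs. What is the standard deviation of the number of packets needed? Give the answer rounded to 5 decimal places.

Y = total packets until the fourth success; negative binomial with r=4, p=0.05.
SD(Y) = √[r(1−p)/p²] = √(1520.0000000) = 38.9871774

38.98718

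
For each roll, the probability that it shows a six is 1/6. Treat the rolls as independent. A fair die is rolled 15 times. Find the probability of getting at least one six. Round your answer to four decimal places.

0.9351

P(at least one) = 1 − P(none) = 1 − (1 − 0.166667)^15
= 1 − 0.064905 = 0.935095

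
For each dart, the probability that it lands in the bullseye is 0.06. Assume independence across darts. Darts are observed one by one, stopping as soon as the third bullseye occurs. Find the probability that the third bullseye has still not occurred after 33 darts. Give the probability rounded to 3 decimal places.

Needing more than 33 darts ⇔ fewer than 3 successes in the first 33. With X ~ Binomial(33, 0.06), P(Y > 33) = P(X ≤ 2).
  k=0: C(33,0)·0.06^0·0.94^33 = 0.12978
  k=1: C(33,1)·0.06^1·0.94^32 = 0.27337
  k=2: C(33,2)·0.06^2·0.94^31 = 0.27919
P(X ≤ 2) = 0.68235

0.682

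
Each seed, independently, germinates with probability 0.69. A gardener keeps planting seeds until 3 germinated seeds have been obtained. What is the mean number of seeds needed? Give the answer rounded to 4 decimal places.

Y = total seeds until the third success; negative binomial with r=3, p=0.69.
E[Y] = r / p = 3 / 0.69 = 4.347826

4.3478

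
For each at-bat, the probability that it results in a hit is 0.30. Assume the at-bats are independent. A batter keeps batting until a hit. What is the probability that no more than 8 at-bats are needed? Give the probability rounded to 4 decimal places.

Y = number of at-bats to the first success; geometric, p = 0.30.
P(Y ≤ 8) = 1 − (1−p)^8 = 1 − 0.057648 = 0.942352

0.9424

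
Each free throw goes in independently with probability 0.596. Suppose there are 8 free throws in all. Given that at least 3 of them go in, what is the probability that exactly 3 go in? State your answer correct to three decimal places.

X ~ Binomial(8, 0.596). Want P(X=3 | X≥3) = P(X=3) / P(X≥3).
P(X=3) = C(8,3)·0.596^3·0.404^5 = 0.12759
P(X≥3) = 1 − 0.00071 − 0.00838 − 0.04325 = 0.94767
Ratio = 0.12759 / 0.94767 = 0.13464

0.135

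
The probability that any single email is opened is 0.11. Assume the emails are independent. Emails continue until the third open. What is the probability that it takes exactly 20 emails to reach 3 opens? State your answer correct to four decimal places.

Y = trial on which the third success occurs; negative binomial, r=3, p=0.11.
P(Y=20) = C(19,2) · p^3 · (1−p)^17
= 171 · 0.001331 · 0.13792 = 0.031391

0.0314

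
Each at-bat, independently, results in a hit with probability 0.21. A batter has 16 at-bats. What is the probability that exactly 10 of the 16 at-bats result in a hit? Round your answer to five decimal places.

0.00032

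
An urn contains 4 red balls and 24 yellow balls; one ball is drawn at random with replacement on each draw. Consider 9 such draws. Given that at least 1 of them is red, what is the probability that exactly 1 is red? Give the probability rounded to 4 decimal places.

0.4993

X ~ Binomial(9, 0.142857). Want P(X=1 | X≥1) = P(X=1) / P(X≥1).
P(X=1) = C(9,1)·0.142857^1·0.857143^8 = 0.374602
P(X≥1) = 1 − 0.249735 = 0.750265
Ratio = 0.374602 / 0.750265 = 0.499293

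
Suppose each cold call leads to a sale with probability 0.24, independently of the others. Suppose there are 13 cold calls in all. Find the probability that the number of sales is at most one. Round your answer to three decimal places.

X ~ Binomial(13, 0.24); P(X ≤ 1) = Σ C(13,k) p^k (1−p)^(13−k) over k:
  k=0: C(13,0)·0.24^0·0.76^13 = 0.02822
  k=1: C(13,1)·0.24^1·0.76^12 = 0.11586
Total = 0.14408

0.144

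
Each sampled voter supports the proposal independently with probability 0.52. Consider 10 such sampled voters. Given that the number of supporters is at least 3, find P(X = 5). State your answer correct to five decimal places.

X ~ Binomial(10, 0.52). Want P(X=5 | X≥3) = P(X=5) / P(X≥3).
P(X=5) = C(10,5)·0.52^5·0.48^5 = 0.2441313
P(X≥3) = 1 − 0.0006493 − 0.0070335 − 0.0342885 = 0.9580287
Ratio = 0.2441313 / 0.9580287 = 0.2548267

0.25483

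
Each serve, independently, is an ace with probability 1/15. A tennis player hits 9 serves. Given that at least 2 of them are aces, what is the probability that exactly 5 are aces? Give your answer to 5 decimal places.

0.00108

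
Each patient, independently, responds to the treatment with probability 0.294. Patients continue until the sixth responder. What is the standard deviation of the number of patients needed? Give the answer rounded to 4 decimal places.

Y = total patients until the sixth success; negative binomial with r=6, p=0.294.
SD(Y) = √[r(1−p)/p²] = √(49.007358) = 7.000526

7.0005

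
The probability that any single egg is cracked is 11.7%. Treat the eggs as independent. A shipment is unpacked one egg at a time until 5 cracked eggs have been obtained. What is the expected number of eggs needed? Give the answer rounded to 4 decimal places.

42.7350

Y = total eggs until the fifth success; negative binomial with r=5, p=0.117.
E[Y] = r / p = 5 / 0.117 = 42.735043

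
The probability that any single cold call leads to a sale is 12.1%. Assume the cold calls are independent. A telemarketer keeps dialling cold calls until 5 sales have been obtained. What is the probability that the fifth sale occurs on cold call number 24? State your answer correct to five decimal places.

0.01981

Y = trial on which the fifth success occurs; negative binomial, r=5, p=0.121.
P(Y=24) = C(23,4) · p^5 · (1−p)^19
= 8855 · 2.5937e-05 · 0.086256 = 0.0198109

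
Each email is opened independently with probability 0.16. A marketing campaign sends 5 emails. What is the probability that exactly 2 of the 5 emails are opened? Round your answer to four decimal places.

0.1517

X ~ Binomial(n=5, p=0.16).
P(X=2) = C(5,2) · p^2 · (1−p)^3
= 10 · 0.0256 · 0.5927 = 0.151732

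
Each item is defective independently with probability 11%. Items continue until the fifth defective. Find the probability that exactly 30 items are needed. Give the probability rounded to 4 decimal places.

0.0208

Y = trial on which the fifth success occurs; negative binomial, r=5, p=0.11.
P(Y=30) = C(29,4) · p^5 · (1−p)^25
= 23751 · 1.6105e-05 · 0.054294 = 0.020768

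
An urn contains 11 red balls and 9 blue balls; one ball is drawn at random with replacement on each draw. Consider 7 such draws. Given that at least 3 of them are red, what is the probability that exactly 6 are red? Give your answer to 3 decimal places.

0.103

X ~ Binomial(7, 0.55). Want P(X=6 | X≥3) = P(X=6) / P(X≥3).
P(X=6) = C(7,6)·0.55^6·0.45^1 = 0.08719
P(X≥3) = 1 − 0.00374 − 0.03197 − 0.11722 = 0.84707
Ratio = 0.08719 / 0.84707 = 0.10294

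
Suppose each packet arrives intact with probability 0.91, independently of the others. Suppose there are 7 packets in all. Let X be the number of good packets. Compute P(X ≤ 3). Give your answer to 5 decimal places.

0.00184

X ~ Binomial(7, 0.91); P(X ≤ 3) = Σ C(7,k) p^k (1−p)^(7−k) over k:
  k=0: C(7,0)·0.91^0·0.09^7 = 0.0000000
  k=1: C(7,1)·0.91^1·0.09^6 = 0.0000034
  k=2: C(7,2)·0.91^2·0.09^5 = 0.0001027
  k=3: C(7,3)·0.91^3·0.09^4 = 0.0017305
Total = 0.0018366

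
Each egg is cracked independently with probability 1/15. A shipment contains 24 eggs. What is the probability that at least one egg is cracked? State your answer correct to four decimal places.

0.8091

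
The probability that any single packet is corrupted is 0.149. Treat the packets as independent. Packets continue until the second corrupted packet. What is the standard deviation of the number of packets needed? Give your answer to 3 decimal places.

8.756

Y = total packets until the second success; negative binomial with r=2, p=0.149.
SD(Y) = √[r(1−p)/p²] = √(76.66321) = 8.75575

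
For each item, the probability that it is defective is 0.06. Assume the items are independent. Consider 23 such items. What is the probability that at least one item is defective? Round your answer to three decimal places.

P(at least one) = 1 − P(none) = 1 − (1 − 0.06)^23
= 1 − 0.24096 = 0.75904

0.759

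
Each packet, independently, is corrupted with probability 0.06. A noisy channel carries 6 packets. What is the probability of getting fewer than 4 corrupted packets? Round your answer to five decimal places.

X ~ Binomial(6, 0.06); P(X ≤ 3) = Σ C(6,k) p^k (1−p)^(6−k) over k:
  k=0: C(6,0)·0.06^0·0.94^6 = 0.6898698
  k=1: C(6,1)·0.06^1·0.94^5 = 0.2642054
  k=2: C(6,2)·0.06^2·0.94^4 = 0.0421604
  k=3: C(6,3)·0.06^3·0.94^3 = 0.0035881
Total = 0.9998238

0.99982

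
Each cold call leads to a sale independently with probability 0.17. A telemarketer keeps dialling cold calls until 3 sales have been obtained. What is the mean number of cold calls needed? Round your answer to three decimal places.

17.647

Y = total cold calls until the third success; negative binomial with r=3, p=0.17.
E[Y] = r / p = 3 / 0.17 = 17.64706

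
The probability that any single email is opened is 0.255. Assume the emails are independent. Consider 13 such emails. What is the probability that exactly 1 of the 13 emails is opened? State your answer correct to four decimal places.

X ~ Binomial(n=13, p=0.255).
P(X=1) = C(13,1) · p^1 · (1−p)^12
= 13 · 0.255 · 0.029233 = 0.096908

0.0969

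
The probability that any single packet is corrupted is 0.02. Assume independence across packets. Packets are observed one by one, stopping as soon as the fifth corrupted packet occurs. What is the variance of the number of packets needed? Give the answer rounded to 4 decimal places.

Y = total packets until the fifth success; negative binomial with r=5, p=0.02.
Var(Y) = r(1−p)/p² = 5·0.98 / 0.02² = 12250.000000

12250.0000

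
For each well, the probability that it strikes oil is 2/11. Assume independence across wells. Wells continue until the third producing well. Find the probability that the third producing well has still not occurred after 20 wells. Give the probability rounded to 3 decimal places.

Needing more than 20 wells ⇔ fewer than 3 successes in the first 20. With X ~ Binomial(20, 0.181818), P(Y > 20) = P(X ≤ 2).
  k=0: C(20,0)·0.181818^0·0.818182^20 = 0.01807
  k=1: C(20,1)·0.181818^1·0.818182^19 = 0.08032
  k=2: C(20,2)·0.181818^2·0.818182^18 = 0.16956
P(X ≤ 2) = 0.26795

0.268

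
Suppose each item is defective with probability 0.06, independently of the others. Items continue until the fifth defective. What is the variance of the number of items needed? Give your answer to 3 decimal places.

1305.556

Y = total items until the fifth success; negative binomial with r=5, p=0.06.
Var(Y) = r(1−p)/p² = 5·0.94 / 0.06² = 1305.55556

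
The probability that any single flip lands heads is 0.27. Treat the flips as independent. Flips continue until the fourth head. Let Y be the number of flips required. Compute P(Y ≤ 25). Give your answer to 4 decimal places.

Finishing within 25 flips ⇔ at least 4 successes in the first 25. With X ~ Binomial(25, 0.27), P(Y ≤ 25) = 1 − P(X ≤ 3).
  k=0: C(25,0)·0.27^0·0.73^25 = 0.000383
  k=1: C(25,1)·0.27^1·0.73^24 = 0.003540
  k=2: C(25,2)·0.27^2·0.73^23 = 0.015714
  k=3: C(25,3)·0.27^3·0.73^22 = 0.044558
1 − 0.064194 = 0.935806

0.9358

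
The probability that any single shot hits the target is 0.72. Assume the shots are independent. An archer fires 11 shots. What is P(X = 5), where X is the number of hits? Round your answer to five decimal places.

0.04308

X ~ Binomial(n=11, p=0.72).
P(X=5) = C(11,5) · p^5 · (1−p)^6
= 462 · 0.19349 · 0.00048189 = 0.0430777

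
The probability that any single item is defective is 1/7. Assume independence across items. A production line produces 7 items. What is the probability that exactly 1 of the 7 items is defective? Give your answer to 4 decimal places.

0.3966

X ~ Binomial(n=7, p=0.142857).
P(X=1) = C(7,1) · p^1 · (1−p)^6
= 7 · 0.14286 · 0.39657 = 0.396569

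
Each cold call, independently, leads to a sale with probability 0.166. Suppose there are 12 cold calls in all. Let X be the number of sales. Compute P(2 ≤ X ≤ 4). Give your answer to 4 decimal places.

0.5805

X ~ Binomial(12, 0.166); P(2 ≤ X ≤ 4) = Σ C(12,k) p^k (1−p)^(12−k) over k:
  k=2: C(12,2)·0.166^2·0.834^10 = 0.296088
  k=3: C(12,3)·0.166^3·0.834^9 = 0.196445
  k=4: C(12,4)·0.166^4·0.834^8 = 0.087976
Total = 0.580509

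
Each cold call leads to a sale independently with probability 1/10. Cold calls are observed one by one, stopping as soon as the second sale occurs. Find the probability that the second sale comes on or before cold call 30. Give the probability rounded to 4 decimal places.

Finishing within 30 cold calls ⇔ at least 2 successes in the first 30. With X ~ Binomial(30, 0.10), P(Y ≤ 30) = 1 − P(X ≤ 1).
  k=0: C(30,0)·0.10^0·0.90^30 = 0.042391
  k=1: C(30,1)·0.10^1·0.90^29 = 0.141304
1 − 0.183695 = 0.816305

0.8163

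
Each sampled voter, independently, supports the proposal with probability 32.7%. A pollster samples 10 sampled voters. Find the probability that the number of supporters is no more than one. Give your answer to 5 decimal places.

0.11168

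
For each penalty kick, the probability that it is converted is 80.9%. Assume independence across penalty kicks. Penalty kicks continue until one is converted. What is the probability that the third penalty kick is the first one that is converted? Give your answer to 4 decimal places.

Geometric (trials to first success), p = 0.809.
P(Y = 3) = (1−p)^2 · p = 0.036481 · 0.809 = 0.029513

0.0295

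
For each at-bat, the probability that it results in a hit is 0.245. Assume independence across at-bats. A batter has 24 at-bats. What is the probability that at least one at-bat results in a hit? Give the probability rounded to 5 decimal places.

0.99882

P(at least one) = 1 − P(none) = 1 − (1 − 0.245)^24
= 1 − 0.0011769 = 0.9988231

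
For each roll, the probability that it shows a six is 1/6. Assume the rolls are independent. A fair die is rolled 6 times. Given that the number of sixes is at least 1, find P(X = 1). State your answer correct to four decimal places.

0.6042

X ~ Binomial(6, 0.166667). Want P(X=1 | X≥1) = P(X=1) / P(X≥1).
P(X=1) = C(6,1)·0.166667^1·0.833333^5 = 0.401878
P(X≥1) = 1 − 0.334898 = 0.665102
Ratio = 0.401878 / 0.665102 = 0.604234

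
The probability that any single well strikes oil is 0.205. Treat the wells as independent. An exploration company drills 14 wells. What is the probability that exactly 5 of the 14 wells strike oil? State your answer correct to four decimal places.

0.0919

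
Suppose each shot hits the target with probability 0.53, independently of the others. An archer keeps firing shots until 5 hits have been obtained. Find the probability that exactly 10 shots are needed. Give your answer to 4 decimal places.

0.1208

Y = trial on which the fifth success occurs; negative binomial, r=5, p=0.53.
P(Y=10) = C(9,4) · p^5 · (1−p)^5
= 126 · 0.04182 · 0.022935 = 0.120848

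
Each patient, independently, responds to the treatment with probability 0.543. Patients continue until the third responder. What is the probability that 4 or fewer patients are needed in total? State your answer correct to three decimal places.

0.380

Finishing within 4 patients ⇔ at least 3 successes in the first 4. With X ~ Binomial(4, 0.543), P(Y ≤ 4) = 1 − P(X ≤ 2).
  k=0: C(4,0)·0.543^0·0.457^4 = 0.04362
  k=1: C(4,1)·0.543^1·0.457^3 = 0.20730
  k=2: C(4,2)·0.543^2·0.457^2 = 0.36947
1 − 0.62040 = 0.37960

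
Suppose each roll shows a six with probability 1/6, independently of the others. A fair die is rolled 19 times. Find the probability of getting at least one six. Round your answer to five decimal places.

P(at least one) = 1 − P(none) = 1 − (1 − 0.166667)^19
= 1 − 0.0313009 = 0.9686991

0.96870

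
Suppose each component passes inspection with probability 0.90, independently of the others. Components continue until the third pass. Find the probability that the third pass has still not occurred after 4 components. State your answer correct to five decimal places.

0.05230

Needing more than 4 components ⇔ fewer than 3 successes in the first 4. With X ~ Binomial(4, 0.90), P(Y > 4) = P(X ≤ 2).
  k=0: C(4,0)·0.90^0·0.10^4 = 0.0001000
  k=1: C(4,1)·0.90^1·0.10^3 = 0.0036000
  k=2: C(4,2)·0.90^2·0.10^2 = 0.0486000
P(X ≤ 2) = 0.0523000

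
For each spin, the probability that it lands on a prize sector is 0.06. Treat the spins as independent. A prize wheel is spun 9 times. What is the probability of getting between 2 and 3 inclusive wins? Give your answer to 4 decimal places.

X ~ Binomial(9, 0.06); P(2 ≤ X ≤ 3) = Σ C(9,k) p^k (1−p)^(9−k) over k:
  k=2: C(9,2)·0.06^2·0.94^7 = 0.084043
  k=3: C(9,3)·0.06^3·0.94^6 = 0.012517
Total = 0.096560

0.0966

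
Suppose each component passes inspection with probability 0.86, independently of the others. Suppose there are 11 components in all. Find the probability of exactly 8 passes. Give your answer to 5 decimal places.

0.13547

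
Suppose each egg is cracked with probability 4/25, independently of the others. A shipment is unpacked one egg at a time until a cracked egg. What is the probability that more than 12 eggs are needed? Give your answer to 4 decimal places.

0.1234

Y = number of eggs to the first success; geometric, p = 0.16.
P(Y > 12) = P(first 12 all fail) = (1−p)^12 = 0.123410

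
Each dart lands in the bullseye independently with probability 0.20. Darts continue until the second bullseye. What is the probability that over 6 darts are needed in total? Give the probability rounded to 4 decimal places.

Needing more than 6 darts ⇔ fewer than 2 successes in the first 6. With X ~ Binomial(6, 0.20), P(Y > 6) = P(X ≤ 1).
  k=0: C(6,0)·0.20^0·0.80^6 = 0.262144
  k=1: C(6,1)·0.20^1·0.80^5 = 0.393216
P(X ≤ 1) = 0.655360

0.6554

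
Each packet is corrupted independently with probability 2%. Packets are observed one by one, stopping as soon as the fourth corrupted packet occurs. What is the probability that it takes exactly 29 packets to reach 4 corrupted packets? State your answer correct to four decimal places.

Y = trial on which the fourth success occurs; negative binomial, r=4, p=0.02.
P(Y=29) = C(28,3) · p^4 · (1−p)^25
= 3276 · 1.6e-07 · 0.60346 = 0.000316

0.0003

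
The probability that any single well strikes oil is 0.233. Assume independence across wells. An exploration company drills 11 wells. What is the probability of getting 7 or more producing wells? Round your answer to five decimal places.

0.00497

X ~ Binomial(11, 0.233); P(X ≥ 7) = Σ C(11,k) p^k (1−p)^(11−k) over k:
  k=7: C(11,7)·0.233^7·0.767^4 = 0.0042578
  k=8: C(11,8)·0.233^8·0.767^3 = 0.0006467
  k=9: C(11,9)·0.233^9·0.767^2 = 0.0000655
  k=10: C(11,10)·0.233^10·0.767^1 = 0.0000040
  k=11: C(11,11)·0.233^11·0.767^0 = 0.0000001
Total = 0.0049741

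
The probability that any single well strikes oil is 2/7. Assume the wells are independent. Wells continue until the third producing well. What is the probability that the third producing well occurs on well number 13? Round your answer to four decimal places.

0.0532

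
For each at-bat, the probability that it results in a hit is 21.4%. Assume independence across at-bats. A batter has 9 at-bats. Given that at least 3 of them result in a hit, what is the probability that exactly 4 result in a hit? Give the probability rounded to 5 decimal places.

X ~ Binomial(9, 0.214). Want P(X=4 | X≥3) = P(X=4) / P(X≥3).
P(X=4) = C(9,4)·0.214^4·0.786^5 = 0.0792754
P(X≥3) = 1 − 0.1144993 − 0.2805670 − 0.3055539 = 0.2993797
Ratio = 0.0792754 / 0.2993797 = 0.2647988

0.26480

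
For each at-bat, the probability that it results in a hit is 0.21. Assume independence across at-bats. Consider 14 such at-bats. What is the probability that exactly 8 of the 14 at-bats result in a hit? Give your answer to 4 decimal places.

0.0028

X ~ Binomial(n=14, p=0.21).
P(X=8) = C(14,8) · p^8 · (1−p)^6
= 3003 · 3.7823e-06 · 0.24309 = 0.002761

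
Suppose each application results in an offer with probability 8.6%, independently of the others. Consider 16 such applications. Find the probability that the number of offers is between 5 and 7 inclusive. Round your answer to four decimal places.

0.0091

X ~ Binomial(16, 0.086); P(5 ≤ X ≤ 7) = Σ C(16,k) p^k (1−p)^(16−k) over k:
  k=5: C(16,5)·0.086^5·0.914^11 = 0.007642
  k=6: C(16,6)·0.086^6·0.914^10 = 0.001318
  k=7: C(16,7)·0.086^7·0.914^9 = 0.000177
Total = 0.009137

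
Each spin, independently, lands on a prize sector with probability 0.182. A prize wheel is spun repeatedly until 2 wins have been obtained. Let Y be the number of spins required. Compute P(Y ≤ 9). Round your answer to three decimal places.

Finishing within 9 spins ⇔ at least 2 successes in the first 9. With X ~ Binomial(9, 0.182), P(Y ≤ 9) = 1 − P(X ≤ 1).
  k=0: C(9,0)·0.182^0·0.818^9 = 0.16398
  k=1: C(9,1)·0.182^1·0.818^8 = 0.32835
1 − 0.49233 = 0.50767

0.508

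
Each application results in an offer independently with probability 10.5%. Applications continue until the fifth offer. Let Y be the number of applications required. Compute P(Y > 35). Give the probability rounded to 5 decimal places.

0.69583

Needing more than 35 applications ⇔ fewer than 5 successes in the first 35. With X ~ Binomial(35, 0.105), P(Y > 35) = P(X ≤ 4).
  k=0: C(35,0)·0.105^0·0.895^35 = 0.0205971
  k=1: C(35,1)·0.105^1·0.895^34 = 0.0845747
  k=2: C(35,2)·0.105^2·0.895^33 = 0.1686769
  k=3: C(35,3)·0.105^3·0.895^32 = 0.2176781
  k=4: C(35,4)·0.105^4·0.895^31 = 0.2043012
P(X ≤ 4) = 0.6958280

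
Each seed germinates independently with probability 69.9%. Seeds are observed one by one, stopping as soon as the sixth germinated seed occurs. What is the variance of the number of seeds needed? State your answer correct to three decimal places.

Y = total seeds until the sixth success; negative binomial with r=6, p=0.699.
Var(Y) = r(1−p)/p² = 6·0.301 / 0.699² = 3.69627

3.696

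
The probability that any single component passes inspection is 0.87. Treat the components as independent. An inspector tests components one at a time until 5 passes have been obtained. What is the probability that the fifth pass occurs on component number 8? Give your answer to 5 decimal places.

0.03833

Y = trial on which the fifth success occurs; negative binomial, r=5, p=0.87.
P(Y=8) = C(7,4) · p^5 · (1−p)^3
= 35 · 0.49842 · 0.002197 = 0.0383261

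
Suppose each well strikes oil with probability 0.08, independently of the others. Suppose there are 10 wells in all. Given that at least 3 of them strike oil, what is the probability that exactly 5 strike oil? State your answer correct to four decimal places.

X ~ Binomial(10, 0.08). Want P(X=5 | X≥3) = P(X=5) / P(X≥3).
P(X=5) = C(10,5)·0.08^5·0.92^5 = 0.000544
P(X≥3) = 1 − 0.434388 − 0.377729 − 0.147807 = 0.040075
Ratio = 0.000544 / 0.040075 = 0.013580

0.0136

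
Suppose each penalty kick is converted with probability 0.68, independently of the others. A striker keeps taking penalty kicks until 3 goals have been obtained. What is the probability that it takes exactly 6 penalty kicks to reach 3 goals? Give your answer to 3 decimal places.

0.103

Y = trial on which the third success occurs; negative binomial, r=3, p=0.68.
P(Y=6) = C(5,2) · p^3 · (1−p)^3
= 10 · 0.31443 · 0.032768 = 0.10303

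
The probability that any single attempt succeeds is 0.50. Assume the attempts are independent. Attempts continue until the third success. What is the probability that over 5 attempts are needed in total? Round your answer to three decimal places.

Needing more than 5 attempts ⇔ fewer than 3 successes in the first 5. With X ~ Binomial(5, 0.50), P(Y > 5) = P(X ≤ 2).
  k=0: C(5,0)·0.50^0·0.50^5 = 0.03125
  k=1: C(5,1)·0.50^1·0.50^4 = 0.15625
  k=2: C(5,2)·0.50^2·0.50^3 = 0.31250
P(X ≤ 2) = 0.50000

0.500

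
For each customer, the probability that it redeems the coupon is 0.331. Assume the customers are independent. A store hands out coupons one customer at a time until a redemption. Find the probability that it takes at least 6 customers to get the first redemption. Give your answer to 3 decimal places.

0.134

Y = number of customers to the first success; geometric, p = 0.331.
P(Y > 5) = P(first 5 all fail) = (1−p)^5 = 0.13401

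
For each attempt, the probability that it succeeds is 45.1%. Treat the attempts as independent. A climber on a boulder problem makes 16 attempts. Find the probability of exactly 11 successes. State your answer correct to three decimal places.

X ~ Binomial(n=16, p=0.451).
P(X=11) = C(16,11) · p^11 · (1−p)^5
= 4368 · 0.00015702 · 0.049873 = 0.03420

0.034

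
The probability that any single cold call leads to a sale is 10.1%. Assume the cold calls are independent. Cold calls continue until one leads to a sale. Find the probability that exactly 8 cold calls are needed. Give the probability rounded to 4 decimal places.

0.0479

Geometric (trials to first success), p = 0.101.
P(Y = 8) = (1−p)^7 · p = 0.47459 · 0.101 = 0.047934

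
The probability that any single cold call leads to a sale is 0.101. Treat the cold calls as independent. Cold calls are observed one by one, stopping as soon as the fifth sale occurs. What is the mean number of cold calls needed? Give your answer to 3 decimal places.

49.505

Y = total cold calls until the fifth success; negative binomial with r=5, p=0.101.
E[Y] = r / p = 5 / 0.101 = 49.50495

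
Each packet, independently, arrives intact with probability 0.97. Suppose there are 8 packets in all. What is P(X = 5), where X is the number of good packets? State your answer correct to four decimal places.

0.0013

X ~ Binomial(n=8, p=0.97).
P(X=5) = C(8,5) · p^5 · (1−p)^3
= 56 · 0.85873 · 2.7e-05 = 0.001298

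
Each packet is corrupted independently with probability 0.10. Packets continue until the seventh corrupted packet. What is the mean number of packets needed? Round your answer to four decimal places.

70.0000

Y = total packets until the seventh success; negative binomial with r=7, p=0.10.
E[Y] = r / p = 7 / 0.10 = 70.000000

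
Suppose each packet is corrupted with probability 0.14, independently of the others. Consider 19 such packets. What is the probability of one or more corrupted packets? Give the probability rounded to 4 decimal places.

P(at least one) = 1 − P(none) = 1 − (1 − 0.14)^19
= 1 − 0.056947 = 0.943053

0.9431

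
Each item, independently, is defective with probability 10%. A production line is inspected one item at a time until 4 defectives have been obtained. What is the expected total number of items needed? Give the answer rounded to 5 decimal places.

40.00000

Y = total items until the fourth success; negative binomial with r=4, p=0.10.
E[Y] = r / p = 4 / 0.10 = 40.0000000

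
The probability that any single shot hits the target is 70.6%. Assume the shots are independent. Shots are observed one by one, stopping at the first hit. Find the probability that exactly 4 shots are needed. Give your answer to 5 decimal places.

0.01794

Geometric (trials to first success), p = 0.706.
P(Y = 4) = (1−p)^3 · p = 0.025412 · 0.706 = 0.0179410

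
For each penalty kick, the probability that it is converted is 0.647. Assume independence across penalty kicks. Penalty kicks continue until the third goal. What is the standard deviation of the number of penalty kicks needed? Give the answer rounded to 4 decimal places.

Y = total penalty kicks until the third success; negative binomial with r=3, p=0.647.
SD(Y) = √[r(1−p)/p²] = √(2.529807) = 1.590537

1.5905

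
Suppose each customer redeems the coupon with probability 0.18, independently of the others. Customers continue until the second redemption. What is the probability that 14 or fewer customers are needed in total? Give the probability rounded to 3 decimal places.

0.747

Finishing within 14 customers ⇔ at least 2 successes in the first 14. With X ~ Binomial(14, 0.18), P(Y ≤ 14) = 1 − P(X ≤ 1).
  k=0: C(14,0)·0.18^0·0.82^14 = 0.06214
  k=1: C(14,1)·0.18^1·0.82^13 = 0.19098
1 − 0.25312 = 0.74688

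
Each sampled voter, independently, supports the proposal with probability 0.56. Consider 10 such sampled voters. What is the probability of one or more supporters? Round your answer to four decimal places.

P(at least one) = 1 − P(none) = 1 − (1 − 0.56)^10
= 1 − 0.000272 = 0.999728

0.9997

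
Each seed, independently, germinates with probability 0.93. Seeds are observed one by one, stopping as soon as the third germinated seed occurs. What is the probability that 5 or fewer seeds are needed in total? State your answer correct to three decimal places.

0.997

Finishing within 5 seeds ⇔ at least 3 successes in the first 5. With X ~ Binomial(5, 0.93), P(Y ≤ 5) = 1 − P(X ≤ 2).
  k=0: C(5,0)·0.93^0·0.07^5 = 0.00000
  k=1: C(5,1)·0.93^1·0.07^4 = 0.00011
  k=2: C(5,2)·0.93^2·0.07^3 = 0.00297
1 − 0.00308 = 0.99692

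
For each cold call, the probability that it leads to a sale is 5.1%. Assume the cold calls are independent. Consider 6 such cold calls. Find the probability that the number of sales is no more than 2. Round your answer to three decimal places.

X ~ Binomial(6, 0.051); P(X ≤ 2) = Σ C(6,k) p^k (1−p)^(6−k) over k:
  k=0: C(6,0)·0.051^0·0.949^6 = 0.73046
  k=1: C(6,1)·0.051^1·0.949^5 = 0.23553
  k=2: C(6,2)·0.051^2·0.949^4 = 0.03164
Total = 0.99764

0.998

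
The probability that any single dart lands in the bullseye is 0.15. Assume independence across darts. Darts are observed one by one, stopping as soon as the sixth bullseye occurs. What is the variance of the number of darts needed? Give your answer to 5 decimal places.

Y = total darts until the sixth success; negative binomial with r=6, p=0.15.
Var(Y) = r(1−p)/p² = 6·0.85 / 0.15² = 226.6666667

226.66667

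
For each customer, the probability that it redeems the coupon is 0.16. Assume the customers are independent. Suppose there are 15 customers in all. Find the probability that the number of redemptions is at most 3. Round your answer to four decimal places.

X ~ Binomial(15, 0.16); P(X ≤ 3) = Σ C(15,k) p^k (1−p)^(15−k) over k:
  k=0: C(15,0)·0.16^0·0.84^15 = 0.073146
  k=1: C(15,1)·0.16^1·0.84^14 = 0.208988
  k=2: C(15,2)·0.16^2·0.84^13 = 0.278651
  k=3: C(15,3)·0.16^3·0.84^12 = 0.229997
Total = 0.790782

0.7908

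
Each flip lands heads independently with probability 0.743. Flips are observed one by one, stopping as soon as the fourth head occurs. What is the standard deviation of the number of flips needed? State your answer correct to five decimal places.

1.36461

Y = total flips until the fourth success; negative binomial with r=4, p=0.743.
SD(Y) = √[r(1−p)/p²] = √(1.8621535) = 1.3646075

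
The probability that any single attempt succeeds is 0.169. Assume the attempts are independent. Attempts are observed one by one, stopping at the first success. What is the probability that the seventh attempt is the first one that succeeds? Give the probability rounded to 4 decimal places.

0.0557

Geometric (trials to first success), p = 0.169.
P(Y = 7) = (1−p)^6 · p = 0.32931 · 0.169 = 0.055654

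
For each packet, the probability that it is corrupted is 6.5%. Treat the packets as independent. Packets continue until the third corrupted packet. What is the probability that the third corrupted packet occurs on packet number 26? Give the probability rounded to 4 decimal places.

0.0176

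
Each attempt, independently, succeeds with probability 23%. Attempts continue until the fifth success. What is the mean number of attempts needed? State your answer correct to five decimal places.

Y = total attempts until the fifth success; negative binomial with r=5, p=0.23.
E[Y] = r / p = 5 / 0.23 = 21.7391304

21.73913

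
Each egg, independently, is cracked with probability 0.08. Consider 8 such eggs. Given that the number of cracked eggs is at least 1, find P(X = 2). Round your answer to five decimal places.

X ~ Binomial(8, 0.08). Want P(X=2 | X≥1) = P(X=2) / P(X≥1).
P(X=2) = C(8,2)·0.08^2·0.92^6 = 0.1086588
P(X≥1) = 1 − 0.5132189 = 0.4867811
Ratio = 0.1086588 / 0.4867811 = 0.2232190

0.22322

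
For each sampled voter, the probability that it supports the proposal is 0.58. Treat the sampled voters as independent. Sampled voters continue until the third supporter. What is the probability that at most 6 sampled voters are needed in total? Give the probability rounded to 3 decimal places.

Finishing within 6 sampled voters ⇔ at least 3 successes in the first 6. With X ~ Binomial(6, 0.58), P(Y ≤ 6) = 1 − P(X ≤ 2).
  k=0: C(6,0)·0.58^0·0.42^6 = 0.00549
  k=1: C(6,1)·0.58^1·0.42^5 = 0.04548
  k=2: C(6,2)·0.58^2·0.42^4 = 0.15702
1 − 0.20799 = 0.79201

0.792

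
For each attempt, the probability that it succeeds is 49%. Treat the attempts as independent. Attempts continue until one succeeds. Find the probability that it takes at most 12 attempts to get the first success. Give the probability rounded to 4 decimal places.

0.9997

Y = number of attempts to the first success; geometric, p = 0.49.
P(Y ≤ 12) = 1 − (1−p)^12 = 1 − 0.000310 = 0.999690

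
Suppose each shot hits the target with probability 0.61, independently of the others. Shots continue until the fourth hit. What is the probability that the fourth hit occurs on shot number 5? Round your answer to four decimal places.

Y = trial on which the fourth success occurs; negative binomial, r=4, p=0.61.
P(Y=5) = C(4,3) · p^4 · (1−p)^1
= 4 · 0.13846 · 0.39 = 0.215995

0.2160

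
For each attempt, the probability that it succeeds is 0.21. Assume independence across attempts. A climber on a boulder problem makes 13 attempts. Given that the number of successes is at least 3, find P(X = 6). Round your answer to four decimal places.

0.0529

X ~ Binomial(13, 0.21). Want P(X=6 | X≥3) = P(X=6) / P(X≥3).
P(X=6) = C(13,6)·0.21^6·0.79^7 = 0.028263
P(X≥3) = 1 − 0.046682 − 0.161320 − 0.257295 = 0.534703
Ratio = 0.028263 / 0.534703 = 0.052858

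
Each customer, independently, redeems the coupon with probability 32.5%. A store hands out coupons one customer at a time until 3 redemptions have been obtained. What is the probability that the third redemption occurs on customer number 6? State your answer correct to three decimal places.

0.106

Y = trial on which the third success occurs; negative binomial, r=3, p=0.325.
P(Y=6) = C(5,2) · p^3 · (1−p)^3
= 10 · 0.034328 · 0.30755 = 0.10558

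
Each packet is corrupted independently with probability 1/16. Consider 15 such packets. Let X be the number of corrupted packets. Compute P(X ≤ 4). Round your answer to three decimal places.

X ~ Binomial(15, 0.0625); P(X ≤ 4) = Σ C(15,k) p^k (1−p)^(15−k) over k:
  k=0: C(15,0)·0.0625^0·0.9375^15 = 0.37981
  k=1: C(15,1)·0.0625^1·0.9375^14 = 0.37981
  k=2: C(15,2)·0.0625^2·0.9375^13 = 0.17725
  k=3: C(15,3)·0.0625^3·0.9375^12 = 0.05120
  k=4: C(15,4)·0.0625^4·0.9375^11 = 0.01024
Total = 0.99832

0.998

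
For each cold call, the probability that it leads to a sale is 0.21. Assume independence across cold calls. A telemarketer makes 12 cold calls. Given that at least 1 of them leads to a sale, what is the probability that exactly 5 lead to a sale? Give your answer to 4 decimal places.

X ~ Binomial(12, 0.21). Want P(X=5 | X≥1) = P(X=5) / P(X≥1).
P(X=5) = C(12,5)·0.21^5·0.79^7 = 0.062117
P(X≥1) = 1 − 0.059092 = 0.940908
Ratio = 0.062117 / 0.940908 = 0.066018

0.0660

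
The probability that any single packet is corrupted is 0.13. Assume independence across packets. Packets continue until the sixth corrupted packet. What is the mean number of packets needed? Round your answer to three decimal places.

Y = total packets until the sixth success; negative binomial with r=6, p=0.13.
E[Y] = r / p = 6 / 0.13 = 46.15385

46.154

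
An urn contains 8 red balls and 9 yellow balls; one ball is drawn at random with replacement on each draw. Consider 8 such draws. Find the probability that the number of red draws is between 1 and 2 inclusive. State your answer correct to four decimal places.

0.1804

X ~ Binomial(8, 0.470588); P(1 ≤ X ≤ 2) = Σ C(8,k) p^k (1−p)^(8−k) over k:
  k=1: C(8,1)·0.470588^1·0.529412^7 = 0.043882
  k=2: C(8,2)·0.470588^2·0.529412^6 = 0.136522
Total = 0.180404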